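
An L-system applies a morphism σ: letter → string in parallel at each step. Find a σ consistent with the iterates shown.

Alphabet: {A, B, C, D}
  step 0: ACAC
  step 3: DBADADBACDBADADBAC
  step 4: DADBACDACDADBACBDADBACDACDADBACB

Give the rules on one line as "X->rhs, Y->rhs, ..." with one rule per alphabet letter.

  step 3 ⇒ step 4: DBADADBACDBADADBAC ⇒ DA·DBA·C·DA·C·DA·DBA·C·B·DA·DBA·C·DA·C·DA·DBA·C·B
    A ↦ C
    B ↦ DBA
    C ↦ B
    D ↦ DA

A->C, B->DBA, C->B, D->DA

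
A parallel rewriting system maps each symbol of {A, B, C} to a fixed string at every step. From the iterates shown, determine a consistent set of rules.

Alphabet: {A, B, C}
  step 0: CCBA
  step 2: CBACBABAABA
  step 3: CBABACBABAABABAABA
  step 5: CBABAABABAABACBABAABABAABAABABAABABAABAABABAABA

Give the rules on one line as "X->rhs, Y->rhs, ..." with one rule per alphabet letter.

A->BA, B->A, C->CB

  step 2 ⇒ step 3: CBACBABAABA ⇒ CB·A·BA·CB·A·BA·A·BA·BA·A·BA
    A ↦ BA
    B ↦ A
    C ↦ CB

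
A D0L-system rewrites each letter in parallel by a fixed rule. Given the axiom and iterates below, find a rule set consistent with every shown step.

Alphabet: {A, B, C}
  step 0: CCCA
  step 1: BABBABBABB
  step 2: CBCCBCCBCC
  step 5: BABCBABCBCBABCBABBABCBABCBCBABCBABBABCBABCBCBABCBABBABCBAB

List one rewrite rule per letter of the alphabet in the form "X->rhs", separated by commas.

  step 1 ⇒ step 2: BABBABBABB ⇒ C·B·C·C·B·C·C·B·C·C
    A ↦ B
    B ↦ C
  step 0 ⇒ step 1: CCCA ⇒ BAB·BAB·BAB·B
    C ↦ BAB

A->B, B->C, C->BAB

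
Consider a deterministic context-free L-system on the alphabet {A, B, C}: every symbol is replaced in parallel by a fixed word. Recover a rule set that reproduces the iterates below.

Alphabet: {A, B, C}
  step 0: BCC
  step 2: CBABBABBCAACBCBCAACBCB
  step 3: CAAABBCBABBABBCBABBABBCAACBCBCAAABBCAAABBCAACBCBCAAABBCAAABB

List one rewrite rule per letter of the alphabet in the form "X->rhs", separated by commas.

A->CB, B->ABB, C->CAA

  step 2 ⇒ step 3: CBABBABBCAACBCBCAACBCB ⇒ CAA·ABB·CB·ABB·ABB·CB·ABB·ABB·CAA·CB·CB·CAA·ABB·CAA·ABB·CAA·CB·CB·CAA·ABB·CAA·ABB
    A ↦ CB
    B ↦ ABB
    C ↦ CAA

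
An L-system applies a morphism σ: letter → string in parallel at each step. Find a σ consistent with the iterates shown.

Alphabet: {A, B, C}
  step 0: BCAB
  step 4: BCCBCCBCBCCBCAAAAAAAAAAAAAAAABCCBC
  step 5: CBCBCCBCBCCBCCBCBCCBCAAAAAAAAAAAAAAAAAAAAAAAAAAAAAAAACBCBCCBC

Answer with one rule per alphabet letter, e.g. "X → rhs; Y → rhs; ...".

  step 4 ⇒ step 5: BCCBCCBCBCCBCAAAAAAAAAAAAAAAABCCBC ⇒ C·BC·BC·C·BC·BC·C·BC·C·BC·BC·C·BC·AA·AA·AA·AA·AA·AA·AA·AA·AA·AA·AA·AA·AA·AA·AA·AA·C·BC·BC·C·BC
    A ↦ AA
    B ↦ C
    C ↦ BC

A->AA, B->C, C->BC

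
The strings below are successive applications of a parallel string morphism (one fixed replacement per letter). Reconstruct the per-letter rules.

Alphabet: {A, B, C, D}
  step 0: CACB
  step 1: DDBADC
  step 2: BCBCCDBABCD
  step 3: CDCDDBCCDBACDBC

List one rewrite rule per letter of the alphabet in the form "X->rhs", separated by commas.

  step 2 ⇒ step 3: BCBCCDBABCD ⇒ C·D·C·D·D·BC·C·DBA·C·D·BC
    A ↦ DBA
    B ↦ C
    C ↦ D
    D ↦ BC

A->DBA, B->C, C->D, D->BC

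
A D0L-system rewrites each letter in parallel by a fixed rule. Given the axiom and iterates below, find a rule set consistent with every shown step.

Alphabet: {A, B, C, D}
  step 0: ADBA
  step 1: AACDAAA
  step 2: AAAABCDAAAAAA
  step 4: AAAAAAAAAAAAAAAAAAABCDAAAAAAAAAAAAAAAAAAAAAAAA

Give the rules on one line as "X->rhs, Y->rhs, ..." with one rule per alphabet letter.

A->AA, B->A, C->B, D->CD

  step 1 ⇒ step 2: AACDAAA ⇒ AA·AA·B·CD·AA·AA·AA
    A ↦ AA
    C ↦ B
    D ↦ CD
  step 0 ⇒ step 1: ADBA ⇒ AA·CD·A·AA
    B ↦ A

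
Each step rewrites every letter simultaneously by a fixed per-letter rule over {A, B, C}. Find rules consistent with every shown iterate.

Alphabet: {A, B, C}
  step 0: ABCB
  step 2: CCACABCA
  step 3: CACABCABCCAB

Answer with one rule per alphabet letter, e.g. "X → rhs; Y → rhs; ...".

  step 2 ⇒ step 3: CCACABCA ⇒ CA·CA·B·CA·B·C·CA·B
    A ↦ B
    B ↦ C
    C ↦ CA

A->B, B->C, C->CA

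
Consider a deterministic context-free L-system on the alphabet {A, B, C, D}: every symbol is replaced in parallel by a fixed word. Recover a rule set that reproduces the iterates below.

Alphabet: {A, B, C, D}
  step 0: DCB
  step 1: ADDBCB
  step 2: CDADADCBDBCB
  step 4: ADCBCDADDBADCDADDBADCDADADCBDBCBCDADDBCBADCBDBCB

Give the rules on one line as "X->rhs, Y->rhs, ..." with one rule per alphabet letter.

  step 1 ⇒ step 2: ADDBCB ⇒ CD·AD·AD·CB·DB·CB
    A ↦ CD
    B ↦ CB
    C ↦ DB
    D ↦ AD

A->CD, B->CB, C->DB, D->AD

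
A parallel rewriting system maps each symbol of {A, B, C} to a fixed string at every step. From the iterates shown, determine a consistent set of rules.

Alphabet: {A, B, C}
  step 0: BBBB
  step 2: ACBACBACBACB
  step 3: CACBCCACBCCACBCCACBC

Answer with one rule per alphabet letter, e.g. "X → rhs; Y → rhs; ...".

  step 2 ⇒ step 3: ACBACBACBACB ⇒ C·ACB·C·C·ACB·C·C·ACB·C·C·ACB·C
    A ↦ C
    B ↦ C
    C ↦ ACB

A->C, B->C, C->ACB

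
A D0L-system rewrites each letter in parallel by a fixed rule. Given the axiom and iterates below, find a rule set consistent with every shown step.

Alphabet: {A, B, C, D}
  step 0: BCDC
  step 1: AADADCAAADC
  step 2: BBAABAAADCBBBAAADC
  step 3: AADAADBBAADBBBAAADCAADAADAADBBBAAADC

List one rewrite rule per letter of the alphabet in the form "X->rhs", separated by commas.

  step 2 ⇒ step 3: BBAABAAADCBBBAAADC ⇒ AAD·AAD·B·B·AAD·B·B·B·AA·ADC·AAD·AAD·AAD·B·B·B·AA·ADC
    A ↦ B
    B ↦ AAD
    C ↦ ADC
    D ↦ AA

A->B, B->AAD, C->ADC, D->AA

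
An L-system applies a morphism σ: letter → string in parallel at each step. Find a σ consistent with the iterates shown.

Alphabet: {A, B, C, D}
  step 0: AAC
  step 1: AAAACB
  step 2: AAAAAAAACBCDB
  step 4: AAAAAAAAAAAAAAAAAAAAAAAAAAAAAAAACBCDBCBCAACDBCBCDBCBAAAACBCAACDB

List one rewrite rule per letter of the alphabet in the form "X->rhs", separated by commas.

  step 1 ⇒ step 2: AAAACB ⇒ AA·AA·AA·AA·CB·CDB
    A ↦ AA
    B ↦ CDB
    C ↦ CB
    D ↦ CAA  (constrained at step 2)

A->AA, B->CDB, C->CB, D->CAA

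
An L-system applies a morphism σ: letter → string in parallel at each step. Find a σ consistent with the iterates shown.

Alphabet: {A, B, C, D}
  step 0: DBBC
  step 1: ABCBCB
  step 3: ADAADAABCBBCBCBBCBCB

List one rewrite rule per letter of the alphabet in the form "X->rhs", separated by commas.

  step 0 ⇒ step 1: DBBC ⇒ A·BC·BC·B
    B ↦ BC
    C ↦ B
    D ↦ A
    A ↦ DAA  (constrained at step 1)

A->DAA, B->BC, C->B, D->A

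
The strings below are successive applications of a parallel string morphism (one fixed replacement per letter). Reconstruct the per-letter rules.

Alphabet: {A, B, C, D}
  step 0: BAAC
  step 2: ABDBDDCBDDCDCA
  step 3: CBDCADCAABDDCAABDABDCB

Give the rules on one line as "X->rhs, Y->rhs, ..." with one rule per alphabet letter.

  step 2 ⇒ step 3: ABDBDDCBDDCDCA ⇒ CB·DC·A·DC·A·A·BD·DC·A·A·BD·A·BD·CB
    A ↦ CB
    B ↦ DC
    C ↦ BD
    D ↦ A

A->CB, B->DC, C->BD, D->A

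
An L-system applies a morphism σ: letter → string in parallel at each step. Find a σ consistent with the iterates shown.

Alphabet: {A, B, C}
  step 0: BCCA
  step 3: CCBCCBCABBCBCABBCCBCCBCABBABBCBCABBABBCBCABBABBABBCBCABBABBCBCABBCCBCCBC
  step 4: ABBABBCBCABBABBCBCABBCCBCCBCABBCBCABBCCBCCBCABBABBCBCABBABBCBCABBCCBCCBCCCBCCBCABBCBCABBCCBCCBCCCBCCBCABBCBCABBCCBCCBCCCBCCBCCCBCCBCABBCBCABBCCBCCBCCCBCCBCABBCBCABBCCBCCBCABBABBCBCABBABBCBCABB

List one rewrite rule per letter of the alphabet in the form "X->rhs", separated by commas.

A->C, B->CBC, C->ABB

  step 3 ⇒ step 4: CCBCCBCABBCBCABBCCBCCBCABBABBCBCABBABBCBCABBABBABBCBCABBABBCBCABBCCBCCBC ⇒ ABB·ABB·CBC·ABB·ABB·CBC·ABB·C·CBC·CBC·ABB·CBC·ABB·C·CBC·CBC·ABB·ABB·CBC·ABB·ABB·CBC·ABB·C·CBC·CBC·C·CBC·CBC·ABB·CBC·ABB·C·CBC·CBC·C·CBC·CBC·ABB·CBC·ABB·C·CBC·CBC·C·CBC·CBC·C·CBC·CBC·ABB·CBC·ABB·C·CBC·CBC·C·CBC·CBC·ABB·CBC·ABB·C·CBC·CBC·ABB·ABB·CBC·ABB·ABB·CBC·ABB
    A ↦ C
    B ↦ CBC
    C ↦ ABB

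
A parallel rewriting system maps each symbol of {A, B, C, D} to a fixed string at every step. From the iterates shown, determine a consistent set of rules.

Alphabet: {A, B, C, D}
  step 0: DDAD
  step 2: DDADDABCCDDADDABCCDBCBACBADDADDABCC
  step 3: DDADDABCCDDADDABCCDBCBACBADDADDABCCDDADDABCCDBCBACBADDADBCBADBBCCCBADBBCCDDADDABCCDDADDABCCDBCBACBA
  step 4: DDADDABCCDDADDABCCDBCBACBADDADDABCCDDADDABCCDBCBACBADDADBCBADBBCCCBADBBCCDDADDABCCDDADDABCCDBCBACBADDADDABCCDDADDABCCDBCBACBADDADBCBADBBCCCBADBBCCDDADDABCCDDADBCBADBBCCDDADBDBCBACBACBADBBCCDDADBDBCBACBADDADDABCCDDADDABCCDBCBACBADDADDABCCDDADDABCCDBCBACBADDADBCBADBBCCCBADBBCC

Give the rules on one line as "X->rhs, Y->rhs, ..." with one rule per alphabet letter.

A->BCC, B->DB, C->CBA, D->DDA

  step 3 ⇒ step 4: DDADDABCCDDADDABCCDBCBACBADDADDABCCDDADDABCCDBCBACBADDADBCBADBBCCCBADBBCCDDADDABCCDDADDABCCDBCBACBA ⇒ DDA·DDA·BCC·DDA·DDA·BCC·DB·CBA·CBA·DDA·DDA·BCC·DDA·DDA·BCC·DB·CBA·CBA·DDA·DB·CBA·DB·BCC·CBA·DB·BCC·DDA·DDA·BCC·DDA·DDA·BCC·DB·CBA·CBA·DDA·DDA·BCC·DDA·DDA·BCC·DB·CBA·CBA·DDA·DB·CBA·DB·BCC·CBA·DB·BCC·DDA·DDA·BCC·DDA·DB·CBA·DB·BCC·DDA·DB·DB·CBA·CBA·CBA·DB·BCC·DDA·DB·DB·CBA·CBA·DDA·DDA·BCC·DDA·DDA·BCC·DB·CBA·CBA·DDA·DDA·BCC·DDA·DDA·BCC·DB·CBA·CBA·DDA·DB·CBA·DB·BCC·CBA·DB·BCC
    A ↦ BCC
    B ↦ DB
    C ↦ CBA
    D ↦ DDA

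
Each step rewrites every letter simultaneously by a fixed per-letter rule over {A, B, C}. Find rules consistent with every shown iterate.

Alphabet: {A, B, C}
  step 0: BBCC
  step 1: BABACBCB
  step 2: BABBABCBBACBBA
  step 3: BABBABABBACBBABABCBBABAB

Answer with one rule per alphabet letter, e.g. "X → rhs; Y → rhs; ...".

  step 2 ⇒ step 3: BABBABCBBACBBA ⇒ BA·B·BA·BA·B·BA·CB·BA·BA·B·CB·BA·BA·B
    A ↦ B
    B ↦ BA
    C ↦ CB

A->B, B->BA, C->CB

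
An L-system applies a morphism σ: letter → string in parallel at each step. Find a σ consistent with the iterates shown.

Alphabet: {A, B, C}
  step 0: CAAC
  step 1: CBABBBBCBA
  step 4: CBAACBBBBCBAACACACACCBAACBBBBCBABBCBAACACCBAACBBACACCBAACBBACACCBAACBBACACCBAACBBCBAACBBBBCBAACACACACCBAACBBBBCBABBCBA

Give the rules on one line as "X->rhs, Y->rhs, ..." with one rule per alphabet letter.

A->BB, B->AC, C->CBA

  step 0 ⇒ step 1: CAAC ⇒ CBA·BB·BB·CBA
    A ↦ BB
    C ↦ CBA
    B ↦ AC  (constrained at step 1)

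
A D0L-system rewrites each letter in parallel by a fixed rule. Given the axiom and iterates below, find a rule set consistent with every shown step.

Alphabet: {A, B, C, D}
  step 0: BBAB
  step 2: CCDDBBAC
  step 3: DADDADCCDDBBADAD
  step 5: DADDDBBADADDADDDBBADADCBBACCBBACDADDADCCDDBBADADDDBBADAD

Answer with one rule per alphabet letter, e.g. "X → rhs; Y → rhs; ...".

A->BBA, B->D, C->DAD, D->C

  step 2 ⇒ step 3: CCDDBBAC ⇒ DAD·DAD·C·C·D·D·BBA·DAD
    A ↦ BBA
    B ↦ D
    C ↦ DAD
    D ↦ C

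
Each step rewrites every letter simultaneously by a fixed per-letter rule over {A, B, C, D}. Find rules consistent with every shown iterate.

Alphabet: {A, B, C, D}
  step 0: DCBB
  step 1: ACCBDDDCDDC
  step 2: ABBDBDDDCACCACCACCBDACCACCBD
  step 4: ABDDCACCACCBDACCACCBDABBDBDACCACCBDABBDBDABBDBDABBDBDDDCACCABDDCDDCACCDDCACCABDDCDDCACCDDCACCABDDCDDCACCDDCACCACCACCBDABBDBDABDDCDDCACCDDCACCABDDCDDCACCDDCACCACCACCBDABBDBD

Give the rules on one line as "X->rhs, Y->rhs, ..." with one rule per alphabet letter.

  step 1 ⇒ step 2: ACCBDDDCDDC ⇒ AB·BD·BD·DDC·ACC·ACC·ACC·BD·ACC·ACC·BD
    A ↦ AB
    B ↦ DDC
    C ↦ BD
    D ↦ ACC

A->AB, B->DDC, C->BD, D->ACC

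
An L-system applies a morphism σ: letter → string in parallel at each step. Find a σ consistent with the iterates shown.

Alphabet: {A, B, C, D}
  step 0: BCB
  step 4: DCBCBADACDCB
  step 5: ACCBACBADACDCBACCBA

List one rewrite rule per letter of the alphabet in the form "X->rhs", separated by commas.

  step 4 ⇒ step 5: DCBCBADACDCB ⇒ AC·CB·A·CB·A·D·AC·D·CB·AC·CB·A
    A ↦ D
    B ↦ A
    C ↦ CB
    D ↦ AC

A->D, B->A, C->CB, D->AC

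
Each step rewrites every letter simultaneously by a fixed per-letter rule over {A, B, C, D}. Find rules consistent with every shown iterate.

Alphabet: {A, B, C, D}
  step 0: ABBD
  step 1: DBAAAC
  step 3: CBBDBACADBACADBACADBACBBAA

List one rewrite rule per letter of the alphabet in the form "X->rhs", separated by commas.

A->DBA, B->A, C->CBB, D->C

  step 0 ⇒ step 1: ABBD ⇒ DBA·A·A·C
    A ↦ DBA
    B ↦ A
    D ↦ C
    C ↦ CBB  (constrained at step 1)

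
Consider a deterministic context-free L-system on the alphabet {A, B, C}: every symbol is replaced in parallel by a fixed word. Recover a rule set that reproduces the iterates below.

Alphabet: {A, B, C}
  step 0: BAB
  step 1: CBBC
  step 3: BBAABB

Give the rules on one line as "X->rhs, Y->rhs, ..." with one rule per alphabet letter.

A->BB, B->C, C->A

  step 0 ⇒ step 1: BAB ⇒ C·BB·C
    A ↦ BB
    B ↦ C
    C ↦ A  (constrained at step 1)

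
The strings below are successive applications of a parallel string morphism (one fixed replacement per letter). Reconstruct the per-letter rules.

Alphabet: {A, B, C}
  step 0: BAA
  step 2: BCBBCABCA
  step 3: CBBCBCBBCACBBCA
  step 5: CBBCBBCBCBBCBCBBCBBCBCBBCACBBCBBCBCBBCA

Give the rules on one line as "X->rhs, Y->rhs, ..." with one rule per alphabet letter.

  step 2 ⇒ step 3: BCBBCABCA ⇒ CB·B·CB·CB·B·CA·CB·B·CA
    A ↦ CA
    B ↦ CB
    C ↦ B

A->CA, B->CB, C->B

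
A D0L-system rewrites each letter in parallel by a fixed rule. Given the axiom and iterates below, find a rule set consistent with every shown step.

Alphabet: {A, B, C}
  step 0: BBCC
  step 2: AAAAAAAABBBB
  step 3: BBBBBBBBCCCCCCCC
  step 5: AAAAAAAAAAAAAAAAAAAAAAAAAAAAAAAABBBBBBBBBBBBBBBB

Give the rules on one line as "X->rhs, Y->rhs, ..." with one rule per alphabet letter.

  step 2 ⇒ step 3: AAAAAAAABBBB ⇒ B·B·B·B·B·B·B·B·CC·CC·CC·CC
    A ↦ B
    B ↦ CC
    C ↦ AA  (constrained at step 0)

A->B, B->CC, C->AA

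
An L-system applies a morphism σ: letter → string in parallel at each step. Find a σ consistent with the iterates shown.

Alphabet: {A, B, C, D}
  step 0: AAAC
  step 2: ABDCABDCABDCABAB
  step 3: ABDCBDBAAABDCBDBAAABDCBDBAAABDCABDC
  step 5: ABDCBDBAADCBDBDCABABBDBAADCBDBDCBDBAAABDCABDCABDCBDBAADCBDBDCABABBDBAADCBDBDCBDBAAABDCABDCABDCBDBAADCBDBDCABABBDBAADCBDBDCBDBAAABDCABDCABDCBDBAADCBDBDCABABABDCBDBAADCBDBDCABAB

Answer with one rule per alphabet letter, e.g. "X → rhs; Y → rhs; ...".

A->AB, B->DC, C->AA, D->BDB

  step 2 ⇒ step 3: ABDCABDCABDCABAB ⇒ AB·DC·BDB·AA·AB·DC·BDB·AA·AB·DC·BDB·AA·AB·DC·AB·DC
    A ↦ AB
    B ↦ DC
    C ↦ AA
    D ↦ BDB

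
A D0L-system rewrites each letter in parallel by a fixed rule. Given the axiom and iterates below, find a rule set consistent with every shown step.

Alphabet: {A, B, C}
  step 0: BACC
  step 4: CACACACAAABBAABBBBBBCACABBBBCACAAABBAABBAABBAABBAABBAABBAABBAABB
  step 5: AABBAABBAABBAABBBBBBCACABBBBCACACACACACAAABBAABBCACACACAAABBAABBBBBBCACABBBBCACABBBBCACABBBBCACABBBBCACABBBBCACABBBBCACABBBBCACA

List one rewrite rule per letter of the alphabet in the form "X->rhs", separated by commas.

A->BB, B->CA, C->AA

  step 4 ⇒ step 5: CACACACAAABBAABBBBBBCACABBBBCACAAABBAABBAABBAABBAABBAABBAABBAABB ⇒ AA·BB·AA·BB·AA·BB·AA·BB·BB·BB·CA·CA·BB·BB·CA·CA·CA·CA·CA·CA·AA·BB·AA·BB·CA·CA·CA·CA·AA·BB·AA·BB·BB·BB·CA·CA·BB·BB·CA·CA·BB·BB·CA·CA·BB·BB·CA·CA·BB·BB·CA·CA·BB·BB·CA·CA·BB·BB·CA·CA·BB·BB·CA·CA
    A ↦ BB
    B ↦ CA
    C ↦ AA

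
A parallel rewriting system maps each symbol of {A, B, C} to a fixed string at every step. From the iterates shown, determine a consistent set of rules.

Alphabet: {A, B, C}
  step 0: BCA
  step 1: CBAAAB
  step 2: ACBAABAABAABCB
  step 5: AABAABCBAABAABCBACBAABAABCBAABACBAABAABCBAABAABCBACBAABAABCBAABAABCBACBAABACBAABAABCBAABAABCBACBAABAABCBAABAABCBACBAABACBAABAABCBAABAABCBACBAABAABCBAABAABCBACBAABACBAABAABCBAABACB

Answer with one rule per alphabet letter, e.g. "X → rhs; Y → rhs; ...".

A->AAB, B->CB, C->A

  step 1 ⇒ step 2: CBAAAB ⇒ A·CB·AAB·AAB·AAB·CB
    A ↦ AAB
    B ↦ CB
    C ↦ A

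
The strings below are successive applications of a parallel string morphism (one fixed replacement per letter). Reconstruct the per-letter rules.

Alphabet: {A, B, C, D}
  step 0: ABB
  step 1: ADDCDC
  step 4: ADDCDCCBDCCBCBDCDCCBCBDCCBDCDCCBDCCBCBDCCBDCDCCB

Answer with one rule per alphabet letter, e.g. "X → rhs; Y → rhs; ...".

  step 0 ⇒ step 1: ABB ⇒ AD·DC·DC
    A ↦ AD
    B ↦ DC
    C ↦ CB  (constrained at step 1)
    D ↦ DC  (constrained at step 1)

A->AD, B->DC, C->CB, D->DC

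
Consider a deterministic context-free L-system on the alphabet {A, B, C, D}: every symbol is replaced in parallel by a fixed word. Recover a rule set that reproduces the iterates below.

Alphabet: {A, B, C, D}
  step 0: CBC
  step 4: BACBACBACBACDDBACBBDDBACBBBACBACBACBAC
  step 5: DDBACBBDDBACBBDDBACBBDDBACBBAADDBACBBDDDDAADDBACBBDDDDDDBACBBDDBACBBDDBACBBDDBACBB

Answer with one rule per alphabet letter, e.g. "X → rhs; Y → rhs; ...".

A->BAC, B->DD, C->BB, D->A

  step 4 ⇒ step 5: BACBACBACBACDDBACBBDDBACBBBACBACBACBAC ⇒ DD·BAC·BB·DD·BAC·BB·DD·BAC·BB·DD·BAC·BB·A·A·DD·BAC·BB·DD·DD·A·A·DD·BAC·BB·DD·DD·DD·BAC·BB·DD·BAC·BB·DD·BAC·BB·DD·BAC·BB
    A ↦ BAC
    B ↦ DD
    C ↦ BB
    D ↦ A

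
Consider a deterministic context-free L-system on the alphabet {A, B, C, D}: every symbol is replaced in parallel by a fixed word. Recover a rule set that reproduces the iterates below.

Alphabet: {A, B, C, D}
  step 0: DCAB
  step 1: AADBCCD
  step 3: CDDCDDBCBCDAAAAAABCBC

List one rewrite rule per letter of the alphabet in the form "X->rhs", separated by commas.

  step 0 ⇒ step 1: DCAB ⇒ AA·D·BC·CD
    A ↦ BC
    B ↦ CD
    C ↦ D
    D ↦ AA

A->BC, B->CD, C->D, D->AA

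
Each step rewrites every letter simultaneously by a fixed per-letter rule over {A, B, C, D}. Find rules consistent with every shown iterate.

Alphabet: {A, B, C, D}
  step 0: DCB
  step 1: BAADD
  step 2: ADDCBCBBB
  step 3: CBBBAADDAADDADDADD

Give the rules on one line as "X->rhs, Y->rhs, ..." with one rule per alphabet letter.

  step 2 ⇒ step 3: ADDCBCBBB ⇒ CB·B·B·A·ADD·A·ADD·ADD·ADD
    A ↦ CB
    B ↦ ADD
    C ↦ A
    D ↦ B

A->CB, B->ADD, C->A, D->B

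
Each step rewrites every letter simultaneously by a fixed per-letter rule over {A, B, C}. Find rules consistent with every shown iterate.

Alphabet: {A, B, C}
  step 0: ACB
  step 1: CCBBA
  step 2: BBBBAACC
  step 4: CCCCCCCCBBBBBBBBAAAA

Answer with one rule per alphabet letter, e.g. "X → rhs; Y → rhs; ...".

A->CC, B->A, C->BB

  step 1 ⇒ step 2: CCBBA ⇒ BB·BB·A·A·CC
    A ↦ CC
    B ↦ A
    C ↦ BB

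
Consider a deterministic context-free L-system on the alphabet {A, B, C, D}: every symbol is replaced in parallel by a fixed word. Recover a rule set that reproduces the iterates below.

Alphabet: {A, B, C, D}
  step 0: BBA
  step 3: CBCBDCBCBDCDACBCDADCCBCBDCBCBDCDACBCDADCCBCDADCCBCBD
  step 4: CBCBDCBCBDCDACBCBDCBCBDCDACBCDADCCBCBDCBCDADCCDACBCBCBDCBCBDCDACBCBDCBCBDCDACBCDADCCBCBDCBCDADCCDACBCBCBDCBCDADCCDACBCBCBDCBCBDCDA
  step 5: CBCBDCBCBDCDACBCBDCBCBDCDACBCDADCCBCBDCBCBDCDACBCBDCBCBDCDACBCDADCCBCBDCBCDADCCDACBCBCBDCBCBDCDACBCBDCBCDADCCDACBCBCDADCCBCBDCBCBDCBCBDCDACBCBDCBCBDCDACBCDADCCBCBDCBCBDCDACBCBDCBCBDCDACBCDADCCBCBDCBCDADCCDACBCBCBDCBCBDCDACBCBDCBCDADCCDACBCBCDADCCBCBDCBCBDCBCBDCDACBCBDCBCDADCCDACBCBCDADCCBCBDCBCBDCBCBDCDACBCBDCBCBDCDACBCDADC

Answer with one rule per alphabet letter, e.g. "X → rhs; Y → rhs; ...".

A->DC, B->CBD, C->CB, D->CDA

  step 4 ⇒ step 5: CBCBDCBCBDCDACBCBDCBCBDCDACBCDADCCBCBDCBCDADCCDACBCBCBDCBCBDCDACBCBDCBCBDCDACBCDADCCBCBDCBCDADCCDACBCBCBDCBCDADCCDACBCBCBDCBCBDCDA ⇒ CB·CBD·CB·CBD·CDA·CB·CBD·CB·CBD·CDA·CB·CDA·DC·CB·CBD·CB·CBD·CDA·CB·CBD·CB·CBD·CDA·CB·CDA·DC·CB·CBD·CB·CDA·DC·CDA·CB·CB·CBD·CB·CBD·CDA·CB·CBD·CB·CDA·DC·CDA·CB·CB·CDA·DC·CB·CBD·CB·CBD·CB·CBD·CDA·CB·CBD·CB·CBD·CDA·CB·CDA·DC·CB·CBD·CB·CBD·CDA·CB·CBD·CB·CBD·CDA·CB·CDA·DC·CB·CBD·CB·CDA·DC·CDA·CB·CB·CBD·CB·CBD·CDA·CB·CBD·CB·CDA·DC·CDA·CB·CB·CDA·DC·CB·CBD·CB·CBD·CB·CBD·CDA·CB·CBD·CB·CDA·DC·CDA·CB·CB·CDA·DC·CB·CBD·CB·CBD·CB·CBD·CDA·CB·CBD·CB·CBD·CDA·CB·CDA·DC
    A ↦ DC
    B ↦ CBD
    C ↦ CB
    D ↦ CDA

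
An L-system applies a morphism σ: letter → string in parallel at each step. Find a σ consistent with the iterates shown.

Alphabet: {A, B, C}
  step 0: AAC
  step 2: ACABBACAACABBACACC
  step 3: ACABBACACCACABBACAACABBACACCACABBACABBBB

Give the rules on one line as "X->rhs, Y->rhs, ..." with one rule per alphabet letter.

A->ACA, B->C, C->BB

  step 2 ⇒ step 3: ACABBACAACABBACACC ⇒ ACA·BB·ACA·C·C·ACA·BB·ACA·ACA·BB·ACA·C·C·ACA·BB·ACA·BB·BB
    A ↦ ACA
    B ↦ C
    C ↦ BB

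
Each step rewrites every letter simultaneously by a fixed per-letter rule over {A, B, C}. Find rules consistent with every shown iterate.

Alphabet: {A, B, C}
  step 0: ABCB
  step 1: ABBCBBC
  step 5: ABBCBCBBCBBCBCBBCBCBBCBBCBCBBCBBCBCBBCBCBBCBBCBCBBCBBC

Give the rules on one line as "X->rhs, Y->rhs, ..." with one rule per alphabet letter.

A->AB, B->BC, C->B

  step 0 ⇒ step 1: ABCB ⇒ AB·BC·B·BC
    A ↦ AB
    B ↦ BC
    C ↦ B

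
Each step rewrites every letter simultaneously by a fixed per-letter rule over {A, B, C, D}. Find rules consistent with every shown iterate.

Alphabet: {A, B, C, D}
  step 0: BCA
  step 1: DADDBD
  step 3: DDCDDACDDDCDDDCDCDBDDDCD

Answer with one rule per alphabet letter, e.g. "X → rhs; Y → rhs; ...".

  step 0 ⇒ step 1: BCA ⇒ DA·DD·BD
    A ↦ BD
    B ↦ DA
    C ↦ DD
    D ↦ CD  (constrained at step 1)

A->BD, B->DA, C->DD, D->CD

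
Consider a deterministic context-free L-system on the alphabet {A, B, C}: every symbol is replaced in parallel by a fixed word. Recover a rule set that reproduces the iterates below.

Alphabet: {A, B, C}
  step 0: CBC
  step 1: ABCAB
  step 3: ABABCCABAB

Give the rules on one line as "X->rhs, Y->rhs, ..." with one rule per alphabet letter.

  step 0 ⇒ step 1: CBC ⇒ AB·C·AB
    B ↦ C
    C ↦ AB
    A ↦ C  (constrained at step 1)

A->C, B->C, C->AB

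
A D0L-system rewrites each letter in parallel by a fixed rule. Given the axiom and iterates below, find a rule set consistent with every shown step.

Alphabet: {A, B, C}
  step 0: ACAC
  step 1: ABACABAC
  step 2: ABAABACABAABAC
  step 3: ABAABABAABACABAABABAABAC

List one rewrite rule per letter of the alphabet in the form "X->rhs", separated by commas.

  step 2 ⇒ step 3: ABAABACABAABAC ⇒ AB·A·AB·AB·A·AB·AC·AB·A·AB·AB·A·AB·AC
    A ↦ AB
    B ↦ A
    C ↦ AC

A->AB, B->A, C->AC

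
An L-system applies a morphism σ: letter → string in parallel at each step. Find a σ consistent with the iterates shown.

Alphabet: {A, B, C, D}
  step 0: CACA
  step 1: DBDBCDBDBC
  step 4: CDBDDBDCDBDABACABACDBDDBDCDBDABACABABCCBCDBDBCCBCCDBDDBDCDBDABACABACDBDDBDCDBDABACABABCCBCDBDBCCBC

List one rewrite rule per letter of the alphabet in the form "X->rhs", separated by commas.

  step 0 ⇒ step 1: CACA ⇒ DBD·BC·DBD·BC
    A ↦ BC
    C ↦ DBD
    B ↦ C  (constrained at step 1)
    D ↦ ABA  (constrained at step 1)

A->BC, B->C, C->DBD, D->ABA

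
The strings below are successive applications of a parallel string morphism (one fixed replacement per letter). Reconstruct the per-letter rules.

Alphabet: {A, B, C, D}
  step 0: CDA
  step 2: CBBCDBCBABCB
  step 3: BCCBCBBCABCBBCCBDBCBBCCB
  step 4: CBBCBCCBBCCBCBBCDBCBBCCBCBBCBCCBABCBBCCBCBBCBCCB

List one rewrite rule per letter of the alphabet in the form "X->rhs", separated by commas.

  step 3 ⇒ step 4: BCCBCBBCABCBBCCBDBCBBCCB ⇒ CB·BC·BC·CB·BC·CB·CB·BC·DB·CB·BC·CB·CB·BC·BC·CB·AB·CB·BC·CB·CB·BC·BC·CB
    A ↦ DB
    B ↦ CB
    C ↦ BC
    D ↦ AB

A->DB, B->CB, C->BC, D->AB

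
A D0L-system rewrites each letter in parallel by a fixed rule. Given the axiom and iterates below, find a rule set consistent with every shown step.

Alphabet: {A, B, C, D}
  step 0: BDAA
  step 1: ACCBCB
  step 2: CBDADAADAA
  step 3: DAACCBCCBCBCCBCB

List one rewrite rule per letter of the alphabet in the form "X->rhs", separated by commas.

A->CB, B->A, C->DA, D->C

  step 2 ⇒ step 3: CBDADAADAA ⇒ DA·A·C·CB·C·CB·CB·C·CB·CB
    A ↦ CB
    B ↦ A
    C ↦ DA
    D ↦ C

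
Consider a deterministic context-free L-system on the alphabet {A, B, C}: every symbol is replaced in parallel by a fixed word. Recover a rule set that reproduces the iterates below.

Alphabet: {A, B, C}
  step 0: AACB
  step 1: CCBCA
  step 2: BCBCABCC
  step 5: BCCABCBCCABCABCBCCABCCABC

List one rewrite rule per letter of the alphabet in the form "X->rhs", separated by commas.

A->C, B->A, C->BC

  step 1 ⇒ step 2: CCBCA ⇒ BC·BC·A·BC·C
    A ↦ C
    B ↦ A
    C ↦ BC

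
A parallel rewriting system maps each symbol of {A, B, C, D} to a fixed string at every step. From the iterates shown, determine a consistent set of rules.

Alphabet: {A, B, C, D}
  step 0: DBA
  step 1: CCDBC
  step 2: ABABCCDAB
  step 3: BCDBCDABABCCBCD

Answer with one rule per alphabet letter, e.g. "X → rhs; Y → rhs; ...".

  step 2 ⇒ step 3: ABABCCDAB ⇒ BC·D·BC·D·AB·AB·CC·BC·D
    A ↦ BC
    B ↦ D
    C ↦ AB
    D ↦ CC

A->BC, B->D, C->AB, D->CC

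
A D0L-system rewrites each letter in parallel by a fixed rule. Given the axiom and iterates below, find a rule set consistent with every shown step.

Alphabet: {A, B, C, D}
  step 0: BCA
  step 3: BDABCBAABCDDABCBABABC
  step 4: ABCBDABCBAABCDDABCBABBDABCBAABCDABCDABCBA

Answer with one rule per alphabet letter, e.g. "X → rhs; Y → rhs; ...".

  step 3 ⇒ step 4: BDABCBAABCDDABCBABABC ⇒ ABC·B·D·ABC·BA·ABC·D·D·ABC·BA·B·B·D·ABC·BA·ABC·D·ABC·D·ABC·BA
    A ↦ D
    B ↦ ABC
    C ↦ BA
    D ↦ B

A->D, B->ABC, C->BA, D->B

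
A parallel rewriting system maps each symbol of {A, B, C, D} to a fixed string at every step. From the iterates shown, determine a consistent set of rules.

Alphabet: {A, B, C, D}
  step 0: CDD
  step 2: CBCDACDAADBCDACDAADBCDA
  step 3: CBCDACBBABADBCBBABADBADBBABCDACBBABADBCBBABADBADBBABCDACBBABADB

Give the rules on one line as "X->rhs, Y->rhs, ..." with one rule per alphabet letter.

A->ADB, B->CDA, C->CB, D->BAB

  step 2 ⇒ step 3: CBCDACDAADBCDACDAADBCDA ⇒ CB·CDA·CB·BAB·ADB·CB·BAB·ADB·ADB·BAB·CDA·CB·BAB·ADB·CB·BAB·ADB·ADB·BAB·CDA·CB·BAB·ADB
    A ↦ ADB
    B ↦ CDA
    C ↦ CB
    D ↦ BAB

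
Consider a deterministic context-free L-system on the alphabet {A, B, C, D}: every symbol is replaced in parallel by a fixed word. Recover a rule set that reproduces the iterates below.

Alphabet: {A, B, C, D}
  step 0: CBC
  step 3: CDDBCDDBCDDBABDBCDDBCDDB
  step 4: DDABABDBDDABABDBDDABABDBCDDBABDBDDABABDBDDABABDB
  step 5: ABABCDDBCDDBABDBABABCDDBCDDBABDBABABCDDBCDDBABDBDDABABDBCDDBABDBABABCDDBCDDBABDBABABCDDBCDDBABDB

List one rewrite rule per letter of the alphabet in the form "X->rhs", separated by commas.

  step 4 ⇒ step 5: DDABABDBDDABABDBDDABABDBCDDBABDBDDABABDBDDABABDB ⇒ AB·AB·CD·DB·CD·DB·AB·DB·AB·AB·CD·DB·CD·DB·AB·DB·AB·AB·CD·DB·CD·DB·AB·DB·DD·AB·AB·DB·CD·DB·AB·DB·AB·AB·CD·DB·CD·DB·AB·DB·AB·AB·CD·DB·CD·DB·AB·DB
    A ↦ CD
    B ↦ DB
    C ↦ DD
    D ↦ AB

A->CD, B->DB, C->DD, D->AB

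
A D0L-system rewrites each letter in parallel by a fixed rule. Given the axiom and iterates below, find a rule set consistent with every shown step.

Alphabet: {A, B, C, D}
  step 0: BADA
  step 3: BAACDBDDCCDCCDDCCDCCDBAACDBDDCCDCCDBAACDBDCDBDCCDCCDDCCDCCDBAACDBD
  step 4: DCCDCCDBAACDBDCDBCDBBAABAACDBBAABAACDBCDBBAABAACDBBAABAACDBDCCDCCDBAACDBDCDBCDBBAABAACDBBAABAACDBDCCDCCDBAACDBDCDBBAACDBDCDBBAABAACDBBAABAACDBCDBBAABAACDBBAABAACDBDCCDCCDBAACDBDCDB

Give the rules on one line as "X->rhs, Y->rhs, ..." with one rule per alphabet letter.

A->CCD, B->D, C->BAA, D->CDB

  step 3 ⇒ step 4: BAACDBDDCCDCCDDCCDCCDBAACDBDDCCDCCDBAACDBDCDBDCCDCCDDCCDCCDBAACDBD ⇒ D·CCD·CCD·BAA·CDB·D·CDB·CDB·BAA·BAA·CDB·BAA·BAA·CDB·CDB·BAA·BAA·CDB·BAA·BAA·CDB·D·CCD·CCD·BAA·CDB·D·CDB·CDB·BAA·BAA·CDB·BAA·BAA·CDB·D·CCD·CCD·BAA·CDB·D·CDB·BAA·CDB·D·CDB·BAA·BAA·CDB·BAA·BAA·CDB·CDB·BAA·BAA·CDB·BAA·BAA·CDB·D·CCD·CCD·BAA·CDB·D·CDB
    A ↦ CCD
    B ↦ D
    C ↦ BAA
    D ↦ CDB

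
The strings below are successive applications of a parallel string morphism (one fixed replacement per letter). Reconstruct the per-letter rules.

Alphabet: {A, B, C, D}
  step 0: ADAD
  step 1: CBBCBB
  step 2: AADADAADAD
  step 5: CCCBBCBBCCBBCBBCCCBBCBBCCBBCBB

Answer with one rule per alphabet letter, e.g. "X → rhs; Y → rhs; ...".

  step 1 ⇒ step 2: CBBCBB ⇒ A·AD·AD·A·AD·AD
    B ↦ AD
    C ↦ A
  step 0 ⇒ step 1: ADAD ⇒ C·BB·C·BB
    A ↦ C
  step 0 ⇒ step 1: ADAD ⇒ C·BB·C·BB
    D ↦ BB

A->C, B->AD, C->A, D->BB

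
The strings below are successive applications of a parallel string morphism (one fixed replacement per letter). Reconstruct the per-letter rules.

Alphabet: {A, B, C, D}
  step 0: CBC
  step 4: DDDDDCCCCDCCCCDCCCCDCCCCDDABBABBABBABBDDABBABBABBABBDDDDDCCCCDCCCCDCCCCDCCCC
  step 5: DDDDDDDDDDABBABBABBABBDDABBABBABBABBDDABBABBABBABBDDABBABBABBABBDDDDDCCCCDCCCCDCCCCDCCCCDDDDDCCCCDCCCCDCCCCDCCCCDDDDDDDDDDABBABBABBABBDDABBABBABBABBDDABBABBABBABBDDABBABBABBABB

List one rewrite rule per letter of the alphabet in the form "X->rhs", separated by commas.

A->D, B->CC, C->ABB, D->DD

  step 4 ⇒ step 5: DDDDDCCCCDCCCCDCCCCDCCCCDDABBABBABBABBDDABBABBABBABBDDDDDCCCCDCCCCDCCCCDCCCC ⇒ DD·DD·DD·DD·DD·ABB·ABB·ABB·ABB·DD·ABB·ABB·ABB·ABB·DD·ABB·ABB·ABB·ABB·DD·ABB·ABB·ABB·ABB·DD·DD·D·CC·CC·D·CC·CC·D·CC·CC·D·CC·CC·DD·DD·D·CC·CC·D·CC·CC·D·CC·CC·D·CC·CC·DD·DD·DD·DD·DD·ABB·ABB·ABB·ABB·DD·ABB·ABB·ABB·ABB·DD·ABB·ABB·ABB·ABB·DD·ABB·ABB·ABB·ABB
    A ↦ D
    B ↦ CC
    C ↦ ABB
    D ↦ DD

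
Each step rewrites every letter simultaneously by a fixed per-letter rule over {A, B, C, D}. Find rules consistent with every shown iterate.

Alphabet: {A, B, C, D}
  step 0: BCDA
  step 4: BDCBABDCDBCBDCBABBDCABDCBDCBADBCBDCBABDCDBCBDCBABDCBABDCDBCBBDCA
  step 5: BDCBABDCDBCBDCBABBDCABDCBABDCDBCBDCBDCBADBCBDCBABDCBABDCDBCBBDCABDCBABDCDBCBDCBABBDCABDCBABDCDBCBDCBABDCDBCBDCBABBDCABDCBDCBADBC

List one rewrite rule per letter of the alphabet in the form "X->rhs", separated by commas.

A->DBC, B->BDC, C->A, D->B

  step 4 ⇒ step 5: BDCBABDCDBCBDCBABBDCABDCBDCBADBCBDCBABDCDBCBDCBABDCBABDCDBCBBDCA ⇒ BDC·B·A·BDC·DBC·BDC·B·A·B·BDC·A·BDC·B·A·BDC·DBC·BDC·BDC·B·A·DBC·BDC·B·A·BDC·B·A·BDC·DBC·B·BDC·A·BDC·B·A·BDC·DBC·BDC·B·A·B·BDC·A·BDC·B·A·BDC·DBC·BDC·B·A·BDC·DBC·BDC·B·A·B·BDC·A·BDC·BDC·B·A·DBC
    A ↦ DBC
    B ↦ BDC
    C ↦ A
    D ↦ B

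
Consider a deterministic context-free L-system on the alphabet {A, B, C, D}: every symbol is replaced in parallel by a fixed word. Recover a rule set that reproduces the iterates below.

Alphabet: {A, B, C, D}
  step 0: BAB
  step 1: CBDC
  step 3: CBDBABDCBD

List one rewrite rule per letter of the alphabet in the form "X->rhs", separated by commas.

  step 0 ⇒ step 1: BAB ⇒ C·BD·C
    A ↦ BD
    B ↦ C
    C ↦ BA  (constrained at step 1)
    D ↦ A  (constrained at step 1)

A->BD, B->C, C->BA, D->A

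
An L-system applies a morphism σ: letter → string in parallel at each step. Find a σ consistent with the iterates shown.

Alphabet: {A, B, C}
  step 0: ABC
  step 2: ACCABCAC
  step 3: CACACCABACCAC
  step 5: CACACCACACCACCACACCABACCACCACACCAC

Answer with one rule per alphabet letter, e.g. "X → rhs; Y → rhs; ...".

A->C, B->AB, C->AC

  step 2 ⇒ step 3: ACCABCAC ⇒ C·AC·AC·C·AB·AC·C·AC
    A ↦ C
    B ↦ AB
    C ↦ AC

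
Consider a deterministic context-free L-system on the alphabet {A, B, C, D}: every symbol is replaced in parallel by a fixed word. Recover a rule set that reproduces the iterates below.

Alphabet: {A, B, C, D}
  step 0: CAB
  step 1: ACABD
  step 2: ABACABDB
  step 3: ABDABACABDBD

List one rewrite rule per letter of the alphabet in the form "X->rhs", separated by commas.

  step 2 ⇒ step 3: ABACABDB ⇒ AB·D·AB·AC·AB·D·B·D
    A ↦ AB
    B ↦ D
    C ↦ AC
    D ↦ B

A->AB, B->D, C->AC, D->B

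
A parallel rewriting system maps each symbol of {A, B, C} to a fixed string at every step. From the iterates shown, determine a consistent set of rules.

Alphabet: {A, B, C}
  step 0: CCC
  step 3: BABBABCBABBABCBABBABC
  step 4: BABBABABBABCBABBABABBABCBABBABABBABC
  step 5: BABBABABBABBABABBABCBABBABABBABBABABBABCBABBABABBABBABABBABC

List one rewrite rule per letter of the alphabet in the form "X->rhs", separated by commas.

A->B, B->BA, C->BC

  step 4 ⇒ step 5: BABBABABBABCBABBABABBABCBABBABABBABC ⇒ BA·B·BA·BA·B·BA·B·BA·BA·B·BA·BC·BA·B·BA·BA·B·BA·B·BA·BA·B·BA·BC·BA·B·BA·BA·B·BA·B·BA·BA·B·BA·BC
    A ↦ B
    B ↦ BA
    C ↦ BC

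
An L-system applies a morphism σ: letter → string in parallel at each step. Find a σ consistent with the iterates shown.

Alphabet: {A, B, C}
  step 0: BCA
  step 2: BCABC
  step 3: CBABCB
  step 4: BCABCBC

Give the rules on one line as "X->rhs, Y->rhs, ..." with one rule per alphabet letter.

A->AB, B->C, C->B

  step 3 ⇒ step 4: CBABCB ⇒ B·C·AB·C·B·C
    A ↦ AB
    B ↦ C
    C ↦ B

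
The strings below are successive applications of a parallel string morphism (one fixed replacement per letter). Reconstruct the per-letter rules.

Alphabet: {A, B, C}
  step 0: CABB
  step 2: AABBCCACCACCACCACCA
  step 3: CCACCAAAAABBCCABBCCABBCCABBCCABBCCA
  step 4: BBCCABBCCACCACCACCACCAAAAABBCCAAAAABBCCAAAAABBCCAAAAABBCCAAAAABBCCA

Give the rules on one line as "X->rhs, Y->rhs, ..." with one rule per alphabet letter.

  step 3 ⇒ step 4: CCACCAAAAABBCCABBCCABBCCABBCCABBCCA ⇒ B·B·CCA·B·B·CCA·CCA·CCA·CCA·CCA·AA·AA·B·B·CCA·AA·AA·B·B·CCA·AA·AA·B·B·CCA·AA·AA·B·B·CCA·AA·AA·B·B·CCA
    A ↦ CCA
    B ↦ AA
    C ↦ B

A->CCA, B->AA, C->B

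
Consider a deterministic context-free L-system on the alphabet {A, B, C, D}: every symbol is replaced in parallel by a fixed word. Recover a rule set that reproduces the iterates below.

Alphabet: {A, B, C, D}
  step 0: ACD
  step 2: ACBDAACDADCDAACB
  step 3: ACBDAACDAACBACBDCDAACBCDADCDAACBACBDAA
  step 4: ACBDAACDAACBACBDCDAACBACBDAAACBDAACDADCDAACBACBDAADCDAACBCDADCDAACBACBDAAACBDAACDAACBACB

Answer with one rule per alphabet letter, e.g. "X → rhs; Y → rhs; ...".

  step 3 ⇒ step 4: ACBDAACDAACBACBDCDAACBCDADCDAACBACBDAA ⇒ ACB·D·AA·CDA·ACB·ACB·D·CDA·ACB·ACB·D·AA·ACB·D·AA·CDA·D·CDA·ACB·ACB·D·AA·D·CDA·ACB·CDA·D·CDA·ACB·ACB·D·AA·ACB·D·AA·CDA·ACB·ACB
    A ↦ ACB
    B ↦ AA
    C ↦ D
    D ↦ CDA

A->ACB, B->AA, C->D, D->CDA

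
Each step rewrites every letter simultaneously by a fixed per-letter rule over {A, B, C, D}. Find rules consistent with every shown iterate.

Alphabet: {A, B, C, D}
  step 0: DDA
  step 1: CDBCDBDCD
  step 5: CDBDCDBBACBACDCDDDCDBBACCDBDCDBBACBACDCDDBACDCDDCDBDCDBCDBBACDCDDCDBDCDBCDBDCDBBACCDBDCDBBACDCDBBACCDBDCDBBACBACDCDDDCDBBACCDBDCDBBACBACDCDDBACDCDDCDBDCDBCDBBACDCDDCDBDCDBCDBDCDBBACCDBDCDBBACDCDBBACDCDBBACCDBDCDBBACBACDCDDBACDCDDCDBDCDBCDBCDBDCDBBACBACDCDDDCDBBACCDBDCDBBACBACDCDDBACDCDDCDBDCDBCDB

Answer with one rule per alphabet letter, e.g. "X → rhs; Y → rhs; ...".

A->DCD, B->BAC, C->D, D->CDB

  step 0 ⇒ step 1: DDA ⇒ CDB·CDB·DCD
    A ↦ DCD
    D ↦ CDB
    B ↦ BAC  (constrained at step 1)
    C ↦ D  (constrained at step 1)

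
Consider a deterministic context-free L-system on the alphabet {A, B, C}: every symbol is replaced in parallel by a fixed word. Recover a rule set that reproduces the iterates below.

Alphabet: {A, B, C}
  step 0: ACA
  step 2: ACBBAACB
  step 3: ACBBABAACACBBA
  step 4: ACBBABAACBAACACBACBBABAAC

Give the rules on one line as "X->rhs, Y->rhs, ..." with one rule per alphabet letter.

A->AC, B->BA, C->B

  step 3 ⇒ step 4: ACBBABAACACBBA ⇒ AC·B·BA·BA·AC·BA·AC·AC·B·AC·B·BA·BA·AC
    A ↦ AC
    B ↦ BA
    C ↦ B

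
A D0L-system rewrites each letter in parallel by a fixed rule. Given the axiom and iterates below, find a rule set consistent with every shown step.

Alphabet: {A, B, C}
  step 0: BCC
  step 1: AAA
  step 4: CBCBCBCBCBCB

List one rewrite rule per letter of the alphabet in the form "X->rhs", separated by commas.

  step 0 ⇒ step 1: BCC ⇒ A·A·A
    B ↦ A
    C ↦ A
    A ↦ CB  (constrained at step 1)

A->CB, B->A, C->A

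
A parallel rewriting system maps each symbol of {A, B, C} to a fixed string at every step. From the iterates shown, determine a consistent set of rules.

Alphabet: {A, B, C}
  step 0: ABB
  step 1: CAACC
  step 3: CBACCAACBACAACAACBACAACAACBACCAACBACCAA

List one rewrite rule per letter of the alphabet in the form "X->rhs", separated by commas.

  step 0 ⇒ step 1: ABB ⇒ CAA·C·C
    A ↦ CAA
    B ↦ C
    C ↦ CBA  (constrained at step 1)

A->CAA, B->C, C->CBA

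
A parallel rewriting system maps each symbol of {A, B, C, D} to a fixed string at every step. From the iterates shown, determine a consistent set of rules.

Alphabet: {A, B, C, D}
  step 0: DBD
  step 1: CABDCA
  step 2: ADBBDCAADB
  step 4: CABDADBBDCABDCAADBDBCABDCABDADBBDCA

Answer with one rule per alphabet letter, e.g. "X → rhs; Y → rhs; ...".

A->DB, B->BD, C->A, D->CA

  step 1 ⇒ step 2: CABDCA ⇒ A·DB·BD·CA·A·DB
    A ↦ DB
    B ↦ BD
    C ↦ A
    D ↦ CA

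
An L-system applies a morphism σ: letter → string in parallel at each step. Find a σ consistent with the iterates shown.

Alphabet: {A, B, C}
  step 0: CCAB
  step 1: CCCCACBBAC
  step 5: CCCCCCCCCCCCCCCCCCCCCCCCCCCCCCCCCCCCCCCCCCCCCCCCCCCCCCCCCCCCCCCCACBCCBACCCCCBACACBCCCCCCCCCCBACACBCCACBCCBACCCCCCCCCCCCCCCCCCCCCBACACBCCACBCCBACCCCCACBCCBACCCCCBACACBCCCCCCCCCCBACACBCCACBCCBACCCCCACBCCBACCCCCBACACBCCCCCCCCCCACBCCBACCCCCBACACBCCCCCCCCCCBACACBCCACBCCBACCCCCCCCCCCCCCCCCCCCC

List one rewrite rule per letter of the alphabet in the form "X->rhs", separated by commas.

  step 0 ⇒ step 1: CCAB ⇒ CC·CC·ACB·BAC
    A ↦ ACB
    B ↦ BAC
    C ↦ CC

A->ACB, B->BAC, C->CC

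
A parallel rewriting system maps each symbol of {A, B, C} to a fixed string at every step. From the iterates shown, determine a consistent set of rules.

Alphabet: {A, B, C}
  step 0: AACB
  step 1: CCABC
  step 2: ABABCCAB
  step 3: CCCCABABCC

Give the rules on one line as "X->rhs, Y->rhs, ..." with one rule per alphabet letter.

  step 2 ⇒ step 3: ABABCCAB ⇒ C·C·C·C·AB·AB·C·C
    A ↦ C
    B ↦ C
    C ↦ AB

A->C, B->C, C->AB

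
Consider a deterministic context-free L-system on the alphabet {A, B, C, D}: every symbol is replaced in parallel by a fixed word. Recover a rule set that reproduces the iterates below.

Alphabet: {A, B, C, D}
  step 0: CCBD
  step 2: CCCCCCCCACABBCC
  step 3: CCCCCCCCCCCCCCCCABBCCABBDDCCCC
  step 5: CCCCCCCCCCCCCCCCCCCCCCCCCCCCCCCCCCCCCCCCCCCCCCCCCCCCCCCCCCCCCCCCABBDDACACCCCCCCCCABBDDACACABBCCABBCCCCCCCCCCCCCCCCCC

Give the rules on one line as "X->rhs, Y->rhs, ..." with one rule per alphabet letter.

  step 2 ⇒ step 3: CCCCCCCCACABBCC ⇒ CC·CC·CC·CC·CC·CC·CC·CC·ABB·CC·ABB·D·D·CC·CC
    A ↦ ABB
    B ↦ D
    C ↦ CC
    D ↦ AC  (constrained at step 0)

A->ABB, B->D, C->CC, D->AC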